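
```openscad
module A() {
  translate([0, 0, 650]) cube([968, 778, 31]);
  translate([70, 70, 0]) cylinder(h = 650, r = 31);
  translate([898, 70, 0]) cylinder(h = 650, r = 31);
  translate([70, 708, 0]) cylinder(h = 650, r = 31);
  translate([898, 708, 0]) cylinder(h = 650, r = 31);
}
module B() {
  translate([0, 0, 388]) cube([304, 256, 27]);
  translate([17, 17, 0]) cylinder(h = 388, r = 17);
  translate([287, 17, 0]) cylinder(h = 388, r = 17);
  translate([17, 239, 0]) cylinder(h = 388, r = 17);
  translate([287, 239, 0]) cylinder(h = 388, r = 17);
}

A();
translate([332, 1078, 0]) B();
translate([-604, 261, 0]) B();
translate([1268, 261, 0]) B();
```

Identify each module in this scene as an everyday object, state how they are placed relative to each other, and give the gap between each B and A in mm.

Each stool's nearest face is 300 mm from the table's bounding box.

A is a table. B is a stool. Three stools sit around the table at the +y, −x, +x sides. The gap between each stool and the table is 300 mm.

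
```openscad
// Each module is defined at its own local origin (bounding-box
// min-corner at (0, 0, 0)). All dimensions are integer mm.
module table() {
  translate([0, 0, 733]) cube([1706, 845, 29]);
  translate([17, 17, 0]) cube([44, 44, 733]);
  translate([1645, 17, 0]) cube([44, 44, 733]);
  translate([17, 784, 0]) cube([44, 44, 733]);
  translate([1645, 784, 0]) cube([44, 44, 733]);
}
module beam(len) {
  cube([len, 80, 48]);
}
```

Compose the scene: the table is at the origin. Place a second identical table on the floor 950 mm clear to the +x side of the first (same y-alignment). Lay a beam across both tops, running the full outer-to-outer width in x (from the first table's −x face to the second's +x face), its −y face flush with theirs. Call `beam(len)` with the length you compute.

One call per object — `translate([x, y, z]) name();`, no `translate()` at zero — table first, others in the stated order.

table();
translate([2656, 0, 0]) table();
translate([0, 0, 762]) beam(4362);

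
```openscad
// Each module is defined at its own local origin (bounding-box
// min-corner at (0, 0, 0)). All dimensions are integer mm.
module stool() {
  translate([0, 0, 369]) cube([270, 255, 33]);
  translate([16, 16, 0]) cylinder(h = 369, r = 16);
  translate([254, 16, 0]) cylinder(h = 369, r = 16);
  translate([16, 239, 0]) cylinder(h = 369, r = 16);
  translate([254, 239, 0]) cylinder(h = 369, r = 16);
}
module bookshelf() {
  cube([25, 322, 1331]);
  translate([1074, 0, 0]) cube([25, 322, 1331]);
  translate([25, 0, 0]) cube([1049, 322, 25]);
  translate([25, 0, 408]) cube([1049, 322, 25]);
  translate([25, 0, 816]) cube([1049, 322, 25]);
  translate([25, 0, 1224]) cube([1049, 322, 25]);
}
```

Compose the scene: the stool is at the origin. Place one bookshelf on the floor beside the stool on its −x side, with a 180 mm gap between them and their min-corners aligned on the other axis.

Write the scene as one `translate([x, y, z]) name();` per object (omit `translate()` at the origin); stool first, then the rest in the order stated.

stool();
translate([-1279, 0, 0]) bookshelf();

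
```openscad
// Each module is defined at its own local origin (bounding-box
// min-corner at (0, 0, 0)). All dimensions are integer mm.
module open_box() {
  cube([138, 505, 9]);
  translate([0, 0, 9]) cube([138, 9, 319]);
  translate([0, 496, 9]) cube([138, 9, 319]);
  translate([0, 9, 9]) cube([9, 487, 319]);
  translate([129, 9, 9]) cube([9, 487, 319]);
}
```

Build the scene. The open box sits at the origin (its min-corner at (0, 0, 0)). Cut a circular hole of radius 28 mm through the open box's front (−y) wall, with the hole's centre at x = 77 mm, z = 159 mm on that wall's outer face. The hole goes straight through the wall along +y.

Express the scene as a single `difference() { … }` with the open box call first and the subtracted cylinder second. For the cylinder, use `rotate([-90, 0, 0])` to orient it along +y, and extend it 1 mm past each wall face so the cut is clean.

difference() {
  open_box();
  translate([77, -1, 159]) rotate([-90, 0, 0]) cylinder(h = 11, r = 28);
}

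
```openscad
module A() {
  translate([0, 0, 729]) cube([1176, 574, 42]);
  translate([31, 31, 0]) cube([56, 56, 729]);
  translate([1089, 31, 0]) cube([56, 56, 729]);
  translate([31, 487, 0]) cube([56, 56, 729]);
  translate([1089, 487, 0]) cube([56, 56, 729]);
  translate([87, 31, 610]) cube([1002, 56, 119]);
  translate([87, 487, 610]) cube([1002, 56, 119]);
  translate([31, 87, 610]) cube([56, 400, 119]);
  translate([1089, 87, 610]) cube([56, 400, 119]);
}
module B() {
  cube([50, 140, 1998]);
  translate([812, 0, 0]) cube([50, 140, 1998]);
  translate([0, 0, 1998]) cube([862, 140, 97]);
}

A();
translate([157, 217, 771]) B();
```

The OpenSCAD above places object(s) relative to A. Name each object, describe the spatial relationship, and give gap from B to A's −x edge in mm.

A is a table. B is a door frame. The door frame is on top of the table, centred. The gap from the door frame to the table's −x edge is 157 mm.

The door frame's min-x is at 157; the table's min-x is 0; gap = 157 mm.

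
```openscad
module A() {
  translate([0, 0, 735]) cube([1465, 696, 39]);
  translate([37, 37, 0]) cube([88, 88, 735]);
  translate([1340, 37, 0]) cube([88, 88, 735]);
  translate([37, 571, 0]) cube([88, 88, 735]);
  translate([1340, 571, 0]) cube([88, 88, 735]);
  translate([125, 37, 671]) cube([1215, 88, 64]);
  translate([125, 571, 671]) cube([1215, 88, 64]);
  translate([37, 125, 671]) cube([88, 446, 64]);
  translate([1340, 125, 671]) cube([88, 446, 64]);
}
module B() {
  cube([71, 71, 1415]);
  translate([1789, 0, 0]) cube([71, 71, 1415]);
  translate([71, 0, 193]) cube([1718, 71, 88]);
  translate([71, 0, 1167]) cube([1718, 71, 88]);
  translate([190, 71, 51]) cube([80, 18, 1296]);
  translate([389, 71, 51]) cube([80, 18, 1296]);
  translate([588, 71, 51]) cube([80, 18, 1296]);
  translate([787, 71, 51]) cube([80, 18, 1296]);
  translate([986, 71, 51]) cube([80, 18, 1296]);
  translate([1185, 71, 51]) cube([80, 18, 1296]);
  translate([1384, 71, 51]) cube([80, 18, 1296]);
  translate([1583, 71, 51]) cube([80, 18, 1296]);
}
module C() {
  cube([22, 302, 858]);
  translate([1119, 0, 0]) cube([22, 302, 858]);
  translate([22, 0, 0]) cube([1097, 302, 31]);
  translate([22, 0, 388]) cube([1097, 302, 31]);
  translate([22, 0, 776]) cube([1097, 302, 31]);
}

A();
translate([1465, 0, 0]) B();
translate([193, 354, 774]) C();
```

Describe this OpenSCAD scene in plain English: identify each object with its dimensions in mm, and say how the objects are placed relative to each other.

A is a table with a 1465×696 mm rectangular top, 39 mm thick, top surface at z = 774 mm, supported by four 88×88 mm square legs, each inset 37 mm from the nearest pair of top edges, running from the floor. Four apron rails, 88 mm thick and 64 mm tall, run between adjacent legs with their top edges flush with the underside of the top and their outer faces flush with the legs' outer faces.

B is a fence section. Two 71×71 mm posts, 1415 mm tall, stand on the floor with a clear span of 1718 mm between their inner faces. Two horizontal rails of 71×88 mm section span the gap between the posts with their undersides at z = 193 mm and z = 1167 mm, flush with the posts' −y face. 8 pickets, each 80 mm wide, 18 mm thick and 1296 mm tall, are fixed to the +y face of the rails with their bottoms at z = 51 mm, evenly spaced across the span with equal gaps (rounded down to the nearest mm) at the −x end and between each pair — any rounding remainder accumulates at the +x end.

C is an open bookshelf. Two side panels, each 22 mm thick, 302 mm deep and 858 mm tall, stand 1141 mm apart (outside-to-outside). Between them sit 3 shelves, each 31 mm thick and 302 mm deep, spanning the full gap between the sides. The bottom shelf rests on the floor (its underside at z = 0) and the clear gap between one shelf's top and the next shelf's underside is 357 mm.

The fence section is against the table's +x side, with their −y faces flush. The bookshelf is on top of the table.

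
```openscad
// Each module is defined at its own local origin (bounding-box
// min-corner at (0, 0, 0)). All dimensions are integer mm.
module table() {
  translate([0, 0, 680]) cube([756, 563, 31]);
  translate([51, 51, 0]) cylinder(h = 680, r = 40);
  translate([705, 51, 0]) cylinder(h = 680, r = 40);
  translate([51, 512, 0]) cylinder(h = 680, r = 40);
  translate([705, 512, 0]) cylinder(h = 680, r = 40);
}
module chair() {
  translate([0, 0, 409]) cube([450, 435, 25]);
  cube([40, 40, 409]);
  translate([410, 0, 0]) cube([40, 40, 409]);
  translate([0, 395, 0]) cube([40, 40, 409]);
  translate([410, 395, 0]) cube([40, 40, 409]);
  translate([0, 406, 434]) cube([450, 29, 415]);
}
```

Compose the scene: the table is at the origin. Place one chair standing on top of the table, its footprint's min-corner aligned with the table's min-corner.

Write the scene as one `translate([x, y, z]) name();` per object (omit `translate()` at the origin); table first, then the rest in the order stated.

table();
translate([0, 0, 711]) chair();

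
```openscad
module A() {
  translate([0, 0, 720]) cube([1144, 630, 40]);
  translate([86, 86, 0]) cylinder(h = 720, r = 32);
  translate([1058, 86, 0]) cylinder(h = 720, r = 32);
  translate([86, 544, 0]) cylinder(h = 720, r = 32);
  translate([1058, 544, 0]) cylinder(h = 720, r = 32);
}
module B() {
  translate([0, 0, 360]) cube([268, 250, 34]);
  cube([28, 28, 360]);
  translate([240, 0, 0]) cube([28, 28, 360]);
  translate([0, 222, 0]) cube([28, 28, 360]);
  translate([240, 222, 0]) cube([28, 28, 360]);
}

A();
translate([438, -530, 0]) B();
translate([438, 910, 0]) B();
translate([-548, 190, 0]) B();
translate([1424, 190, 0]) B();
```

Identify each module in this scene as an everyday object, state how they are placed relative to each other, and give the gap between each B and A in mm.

A is a table. B is a stool. Four stools sit around the table at the −y, +y, −x, +x sides. The gap between each stool and the table is 280 mm.

Each stool's nearest face is 280 mm from the table's bounding box.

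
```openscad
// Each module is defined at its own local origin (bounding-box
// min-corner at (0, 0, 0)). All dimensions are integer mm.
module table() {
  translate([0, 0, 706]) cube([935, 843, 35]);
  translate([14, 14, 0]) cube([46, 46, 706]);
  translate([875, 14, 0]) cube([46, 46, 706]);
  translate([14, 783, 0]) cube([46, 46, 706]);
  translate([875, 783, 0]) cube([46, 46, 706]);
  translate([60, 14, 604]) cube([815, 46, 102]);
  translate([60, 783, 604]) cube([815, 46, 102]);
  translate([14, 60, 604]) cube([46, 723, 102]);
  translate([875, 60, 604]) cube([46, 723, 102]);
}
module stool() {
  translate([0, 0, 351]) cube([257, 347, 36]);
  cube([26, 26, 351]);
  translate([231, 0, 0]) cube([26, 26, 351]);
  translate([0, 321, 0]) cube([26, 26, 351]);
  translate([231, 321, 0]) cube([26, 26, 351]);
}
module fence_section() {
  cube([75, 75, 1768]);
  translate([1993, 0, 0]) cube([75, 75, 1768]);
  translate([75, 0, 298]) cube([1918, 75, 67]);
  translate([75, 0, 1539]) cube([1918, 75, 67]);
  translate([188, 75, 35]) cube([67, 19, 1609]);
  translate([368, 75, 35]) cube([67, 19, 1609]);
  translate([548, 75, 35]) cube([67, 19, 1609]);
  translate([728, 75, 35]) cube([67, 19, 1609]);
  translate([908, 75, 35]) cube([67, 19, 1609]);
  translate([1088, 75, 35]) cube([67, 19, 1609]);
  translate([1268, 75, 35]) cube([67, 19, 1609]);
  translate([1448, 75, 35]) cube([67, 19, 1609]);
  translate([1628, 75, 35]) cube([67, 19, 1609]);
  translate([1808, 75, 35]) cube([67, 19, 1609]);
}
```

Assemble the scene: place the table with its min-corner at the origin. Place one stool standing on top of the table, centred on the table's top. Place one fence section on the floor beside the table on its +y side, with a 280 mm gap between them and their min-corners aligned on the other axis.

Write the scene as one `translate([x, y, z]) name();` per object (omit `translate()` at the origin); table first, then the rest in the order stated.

table();
translate([339, 248, 741]) stool();
translate([0, 1123, 0]) fence_section();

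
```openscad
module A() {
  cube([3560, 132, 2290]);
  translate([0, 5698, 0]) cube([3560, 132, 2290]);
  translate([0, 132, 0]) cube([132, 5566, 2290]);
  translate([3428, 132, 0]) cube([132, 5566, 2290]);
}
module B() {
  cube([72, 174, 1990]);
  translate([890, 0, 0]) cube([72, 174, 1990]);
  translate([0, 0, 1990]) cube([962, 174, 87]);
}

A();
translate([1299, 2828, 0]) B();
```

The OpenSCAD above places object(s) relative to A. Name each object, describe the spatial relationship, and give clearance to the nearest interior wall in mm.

A is a house frame. B is a door frame. The door frame sits inside the house frame, centred. The clearance to the nearest interior wall is 1167 mm.

Clearances: x = 1167, y = 2696; minimum 1167 mm.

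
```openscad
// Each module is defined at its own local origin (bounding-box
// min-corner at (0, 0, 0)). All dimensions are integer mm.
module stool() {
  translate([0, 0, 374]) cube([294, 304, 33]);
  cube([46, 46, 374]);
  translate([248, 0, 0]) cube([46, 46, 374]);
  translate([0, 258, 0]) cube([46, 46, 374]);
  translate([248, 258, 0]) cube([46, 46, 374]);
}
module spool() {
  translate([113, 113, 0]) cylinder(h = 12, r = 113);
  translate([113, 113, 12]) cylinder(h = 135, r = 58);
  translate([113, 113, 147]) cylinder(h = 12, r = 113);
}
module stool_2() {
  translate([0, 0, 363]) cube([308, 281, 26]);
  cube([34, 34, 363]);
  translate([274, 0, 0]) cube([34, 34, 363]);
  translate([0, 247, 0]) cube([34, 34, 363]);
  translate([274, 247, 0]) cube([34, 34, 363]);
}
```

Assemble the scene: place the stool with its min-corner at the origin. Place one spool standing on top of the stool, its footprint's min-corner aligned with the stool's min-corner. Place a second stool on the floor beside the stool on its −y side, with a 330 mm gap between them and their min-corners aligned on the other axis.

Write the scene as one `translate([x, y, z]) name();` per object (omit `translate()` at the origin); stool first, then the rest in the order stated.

stool();
translate([0, 0, 407]) spool();
translate([0, -611, 0]) stool_2();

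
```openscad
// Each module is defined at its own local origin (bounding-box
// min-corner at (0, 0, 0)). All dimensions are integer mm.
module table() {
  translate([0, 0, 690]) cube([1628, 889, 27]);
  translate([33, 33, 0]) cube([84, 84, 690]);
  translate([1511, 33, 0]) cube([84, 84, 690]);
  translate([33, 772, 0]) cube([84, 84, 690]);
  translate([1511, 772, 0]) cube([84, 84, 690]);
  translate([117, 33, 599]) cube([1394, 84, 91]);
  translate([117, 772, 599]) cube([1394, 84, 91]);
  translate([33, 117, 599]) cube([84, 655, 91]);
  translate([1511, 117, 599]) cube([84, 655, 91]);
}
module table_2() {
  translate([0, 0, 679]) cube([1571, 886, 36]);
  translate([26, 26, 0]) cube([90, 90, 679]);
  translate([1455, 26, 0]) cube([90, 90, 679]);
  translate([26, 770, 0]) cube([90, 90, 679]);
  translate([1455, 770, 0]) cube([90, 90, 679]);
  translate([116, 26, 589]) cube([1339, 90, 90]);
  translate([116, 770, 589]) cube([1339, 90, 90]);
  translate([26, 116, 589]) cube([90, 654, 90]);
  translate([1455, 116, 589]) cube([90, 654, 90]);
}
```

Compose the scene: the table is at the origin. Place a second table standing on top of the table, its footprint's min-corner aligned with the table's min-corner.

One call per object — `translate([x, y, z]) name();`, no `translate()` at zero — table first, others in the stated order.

table();
translate([0, 0, 717]) table_2();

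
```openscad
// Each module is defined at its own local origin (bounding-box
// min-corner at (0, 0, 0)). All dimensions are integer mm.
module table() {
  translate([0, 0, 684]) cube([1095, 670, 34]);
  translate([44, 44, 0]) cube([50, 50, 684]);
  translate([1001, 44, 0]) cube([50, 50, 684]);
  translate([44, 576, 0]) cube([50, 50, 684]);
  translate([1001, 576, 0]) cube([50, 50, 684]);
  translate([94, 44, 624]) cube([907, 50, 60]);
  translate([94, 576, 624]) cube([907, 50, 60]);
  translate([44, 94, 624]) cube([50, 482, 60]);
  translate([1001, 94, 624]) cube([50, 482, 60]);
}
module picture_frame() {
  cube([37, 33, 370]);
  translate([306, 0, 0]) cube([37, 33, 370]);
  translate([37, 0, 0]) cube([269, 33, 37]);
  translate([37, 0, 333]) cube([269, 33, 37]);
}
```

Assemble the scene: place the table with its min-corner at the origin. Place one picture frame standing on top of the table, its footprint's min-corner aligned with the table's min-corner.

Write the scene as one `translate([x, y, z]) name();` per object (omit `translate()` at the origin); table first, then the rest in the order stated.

table();
translate([0, 0, 718]) picture_frame();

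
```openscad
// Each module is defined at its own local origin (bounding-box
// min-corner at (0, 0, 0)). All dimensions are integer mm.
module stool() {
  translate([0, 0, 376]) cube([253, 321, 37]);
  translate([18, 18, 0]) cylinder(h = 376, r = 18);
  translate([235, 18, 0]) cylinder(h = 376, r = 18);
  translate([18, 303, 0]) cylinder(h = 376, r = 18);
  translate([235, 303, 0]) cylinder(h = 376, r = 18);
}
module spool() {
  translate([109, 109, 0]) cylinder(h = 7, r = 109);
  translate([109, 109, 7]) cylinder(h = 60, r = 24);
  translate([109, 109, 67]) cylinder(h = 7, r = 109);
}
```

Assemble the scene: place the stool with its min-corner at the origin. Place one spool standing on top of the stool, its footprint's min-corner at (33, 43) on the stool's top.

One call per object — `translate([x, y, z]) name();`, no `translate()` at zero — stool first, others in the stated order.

stool();
translate([33, 43, 413]) spool();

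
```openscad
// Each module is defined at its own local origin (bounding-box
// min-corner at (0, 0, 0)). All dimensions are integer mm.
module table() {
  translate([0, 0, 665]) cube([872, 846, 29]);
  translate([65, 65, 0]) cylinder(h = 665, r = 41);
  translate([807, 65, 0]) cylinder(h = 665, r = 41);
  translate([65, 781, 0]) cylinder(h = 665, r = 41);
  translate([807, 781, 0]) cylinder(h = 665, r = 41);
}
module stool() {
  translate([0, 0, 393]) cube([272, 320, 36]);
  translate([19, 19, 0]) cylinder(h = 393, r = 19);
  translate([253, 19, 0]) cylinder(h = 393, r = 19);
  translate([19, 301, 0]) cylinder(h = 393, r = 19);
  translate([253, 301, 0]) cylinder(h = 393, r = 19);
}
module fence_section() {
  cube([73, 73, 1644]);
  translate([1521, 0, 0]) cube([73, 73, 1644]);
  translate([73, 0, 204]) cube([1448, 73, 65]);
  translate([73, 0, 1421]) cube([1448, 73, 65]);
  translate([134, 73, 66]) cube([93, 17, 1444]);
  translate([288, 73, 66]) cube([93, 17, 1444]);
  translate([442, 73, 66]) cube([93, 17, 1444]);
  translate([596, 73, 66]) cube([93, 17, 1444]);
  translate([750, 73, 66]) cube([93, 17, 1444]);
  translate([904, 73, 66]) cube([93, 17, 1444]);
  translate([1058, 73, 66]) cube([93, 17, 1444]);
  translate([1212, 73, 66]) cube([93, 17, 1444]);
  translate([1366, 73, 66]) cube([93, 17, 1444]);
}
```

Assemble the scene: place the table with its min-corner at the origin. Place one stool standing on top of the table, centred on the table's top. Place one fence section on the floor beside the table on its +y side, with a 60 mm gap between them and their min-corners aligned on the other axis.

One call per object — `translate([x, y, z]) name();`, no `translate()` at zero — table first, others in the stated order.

table();
translate([300, 263, 694]) stool();
translate([0, 906, 0]) fence_section();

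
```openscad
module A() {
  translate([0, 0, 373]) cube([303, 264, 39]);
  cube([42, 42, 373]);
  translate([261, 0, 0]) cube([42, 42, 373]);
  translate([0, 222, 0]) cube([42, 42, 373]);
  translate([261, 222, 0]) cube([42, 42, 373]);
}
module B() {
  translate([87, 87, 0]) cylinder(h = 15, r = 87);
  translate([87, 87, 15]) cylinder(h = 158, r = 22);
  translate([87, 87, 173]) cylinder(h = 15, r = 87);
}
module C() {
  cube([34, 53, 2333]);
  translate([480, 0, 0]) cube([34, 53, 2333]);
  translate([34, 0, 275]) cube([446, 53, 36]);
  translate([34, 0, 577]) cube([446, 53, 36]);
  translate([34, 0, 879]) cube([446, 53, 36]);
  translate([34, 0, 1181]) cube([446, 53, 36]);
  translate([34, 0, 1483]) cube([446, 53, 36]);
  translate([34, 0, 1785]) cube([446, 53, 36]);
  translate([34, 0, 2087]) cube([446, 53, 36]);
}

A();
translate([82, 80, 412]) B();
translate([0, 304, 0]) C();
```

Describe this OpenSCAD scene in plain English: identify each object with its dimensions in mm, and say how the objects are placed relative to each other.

A is a four-legged stool. The seat is 303×264 mm, 39 mm thick, top at z = 412 mm. It stands on four square legs, each 42×42 mm in cross-section, from z = 0 to the seat underside, each flush with a corner of the seat.

B is a spool: two coaxial disc flanges of radius 87 mm and thickness 15 mm, joined by a core cylinder of radius 22 mm and height 158 mm. The lower flange rests on z = 0 and the three cylinders share a vertical axis.

C is a wooden ladder with two side rails of 34×53 mm section and 2333 mm height, set 514 mm apart overall. Between them run 7 rectangular rungs (53 mm deep, 36 mm thick), front faces flush with the rails' −y face. The bottom of the first rung is 275 mm above the floor and each subsequent rung is 302 mm higher than the one below.

The spool is on top of the stool. The ladder is on the floor beside the stool on its +y side.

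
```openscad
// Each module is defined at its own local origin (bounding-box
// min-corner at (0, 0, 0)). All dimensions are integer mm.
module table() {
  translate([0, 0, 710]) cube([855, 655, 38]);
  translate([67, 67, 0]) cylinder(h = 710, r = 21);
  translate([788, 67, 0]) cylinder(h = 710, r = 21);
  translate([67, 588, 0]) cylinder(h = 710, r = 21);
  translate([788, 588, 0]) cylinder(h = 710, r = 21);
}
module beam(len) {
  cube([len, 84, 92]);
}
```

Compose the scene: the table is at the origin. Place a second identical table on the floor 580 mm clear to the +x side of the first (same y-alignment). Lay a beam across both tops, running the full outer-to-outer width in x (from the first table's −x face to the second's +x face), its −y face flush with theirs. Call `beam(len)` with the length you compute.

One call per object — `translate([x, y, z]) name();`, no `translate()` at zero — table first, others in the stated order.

table();
translate([1435, 0, 0]) table();
translate([0, 0, 748]) beam(2290);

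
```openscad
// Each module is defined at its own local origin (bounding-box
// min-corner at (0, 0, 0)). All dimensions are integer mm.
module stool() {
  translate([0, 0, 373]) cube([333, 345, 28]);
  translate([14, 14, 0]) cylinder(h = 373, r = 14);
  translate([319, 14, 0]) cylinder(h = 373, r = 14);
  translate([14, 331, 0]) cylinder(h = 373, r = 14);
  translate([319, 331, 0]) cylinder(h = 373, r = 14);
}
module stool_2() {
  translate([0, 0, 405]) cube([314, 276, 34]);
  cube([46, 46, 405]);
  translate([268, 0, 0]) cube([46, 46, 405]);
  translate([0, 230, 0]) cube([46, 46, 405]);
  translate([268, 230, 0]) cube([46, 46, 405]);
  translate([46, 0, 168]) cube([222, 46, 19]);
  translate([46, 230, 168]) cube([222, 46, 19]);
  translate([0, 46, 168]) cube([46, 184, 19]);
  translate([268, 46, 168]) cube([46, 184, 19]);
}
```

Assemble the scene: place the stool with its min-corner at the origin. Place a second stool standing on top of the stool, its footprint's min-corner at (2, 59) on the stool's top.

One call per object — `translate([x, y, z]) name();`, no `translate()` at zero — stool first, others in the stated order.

stool();
translate([2, 59, 401]) stool_2();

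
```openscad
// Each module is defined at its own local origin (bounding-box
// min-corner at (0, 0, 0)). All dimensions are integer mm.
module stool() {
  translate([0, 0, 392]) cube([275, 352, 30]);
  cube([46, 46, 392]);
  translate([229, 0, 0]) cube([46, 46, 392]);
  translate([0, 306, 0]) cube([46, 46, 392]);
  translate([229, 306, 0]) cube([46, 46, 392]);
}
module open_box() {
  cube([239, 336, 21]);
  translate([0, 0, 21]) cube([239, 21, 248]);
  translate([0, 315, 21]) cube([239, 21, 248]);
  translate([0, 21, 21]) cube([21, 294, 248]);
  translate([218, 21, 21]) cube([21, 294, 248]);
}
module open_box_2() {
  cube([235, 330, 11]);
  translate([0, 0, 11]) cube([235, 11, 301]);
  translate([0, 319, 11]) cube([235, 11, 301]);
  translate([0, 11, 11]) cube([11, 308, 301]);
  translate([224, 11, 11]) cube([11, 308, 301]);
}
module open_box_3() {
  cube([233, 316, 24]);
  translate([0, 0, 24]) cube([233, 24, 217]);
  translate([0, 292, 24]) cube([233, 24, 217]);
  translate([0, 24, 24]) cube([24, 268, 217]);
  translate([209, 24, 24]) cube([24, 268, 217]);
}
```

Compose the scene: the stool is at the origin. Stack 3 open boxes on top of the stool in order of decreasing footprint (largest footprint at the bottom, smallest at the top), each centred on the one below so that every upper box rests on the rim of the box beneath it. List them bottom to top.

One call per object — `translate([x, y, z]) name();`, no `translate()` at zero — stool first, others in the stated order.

stool();
translate([18, 8, 422]) open_box();
translate([20, 11, 691]) open_box_2();
translate([21, 18, 1003]) open_box_3();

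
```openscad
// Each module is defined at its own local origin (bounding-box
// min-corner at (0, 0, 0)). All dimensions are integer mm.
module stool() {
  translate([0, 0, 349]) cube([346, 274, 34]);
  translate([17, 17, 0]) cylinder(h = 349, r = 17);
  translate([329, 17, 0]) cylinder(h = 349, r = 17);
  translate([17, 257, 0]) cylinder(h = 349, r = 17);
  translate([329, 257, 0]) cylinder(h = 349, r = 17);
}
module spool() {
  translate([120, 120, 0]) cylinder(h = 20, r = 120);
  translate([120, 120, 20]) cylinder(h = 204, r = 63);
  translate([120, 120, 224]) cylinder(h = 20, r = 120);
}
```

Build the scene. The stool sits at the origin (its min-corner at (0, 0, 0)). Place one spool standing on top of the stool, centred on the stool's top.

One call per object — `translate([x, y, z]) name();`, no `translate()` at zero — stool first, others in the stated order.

stool();
translate([53, 17, 383]) spool();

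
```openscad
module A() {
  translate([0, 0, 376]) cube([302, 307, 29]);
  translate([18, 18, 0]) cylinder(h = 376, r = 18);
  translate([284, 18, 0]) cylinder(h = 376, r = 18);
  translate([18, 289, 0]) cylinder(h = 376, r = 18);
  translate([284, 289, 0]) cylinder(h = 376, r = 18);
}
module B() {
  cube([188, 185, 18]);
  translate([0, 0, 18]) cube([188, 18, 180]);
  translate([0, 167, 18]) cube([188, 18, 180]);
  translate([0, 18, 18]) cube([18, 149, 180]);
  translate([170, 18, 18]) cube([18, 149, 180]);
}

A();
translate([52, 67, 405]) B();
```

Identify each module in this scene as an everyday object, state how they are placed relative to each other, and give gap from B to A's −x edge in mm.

The open box's min-x is at 52; the stool's min-x is 0; gap = 52 mm.

A is a stool. B is an open box. The open box is on top of the stool. The gap from the open box to the stool's −x edge is 52 mm.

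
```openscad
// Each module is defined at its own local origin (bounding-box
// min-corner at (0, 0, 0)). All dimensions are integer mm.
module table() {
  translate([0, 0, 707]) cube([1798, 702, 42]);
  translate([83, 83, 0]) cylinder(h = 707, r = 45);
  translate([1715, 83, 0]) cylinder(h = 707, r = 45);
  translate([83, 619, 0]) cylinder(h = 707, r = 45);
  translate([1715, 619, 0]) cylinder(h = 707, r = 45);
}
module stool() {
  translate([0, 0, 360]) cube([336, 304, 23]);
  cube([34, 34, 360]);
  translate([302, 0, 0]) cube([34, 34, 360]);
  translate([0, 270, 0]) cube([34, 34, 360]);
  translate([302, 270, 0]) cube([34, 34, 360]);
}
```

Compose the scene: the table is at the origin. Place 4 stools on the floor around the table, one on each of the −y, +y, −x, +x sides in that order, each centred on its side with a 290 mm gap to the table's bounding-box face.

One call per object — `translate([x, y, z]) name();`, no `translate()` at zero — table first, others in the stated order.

table();
translate([731, -594, 0]) stool();
translate([731, 992, 0]) stool();
translate([-626, 199, 0]) stool();
translate([2088, 199, 0]) stool();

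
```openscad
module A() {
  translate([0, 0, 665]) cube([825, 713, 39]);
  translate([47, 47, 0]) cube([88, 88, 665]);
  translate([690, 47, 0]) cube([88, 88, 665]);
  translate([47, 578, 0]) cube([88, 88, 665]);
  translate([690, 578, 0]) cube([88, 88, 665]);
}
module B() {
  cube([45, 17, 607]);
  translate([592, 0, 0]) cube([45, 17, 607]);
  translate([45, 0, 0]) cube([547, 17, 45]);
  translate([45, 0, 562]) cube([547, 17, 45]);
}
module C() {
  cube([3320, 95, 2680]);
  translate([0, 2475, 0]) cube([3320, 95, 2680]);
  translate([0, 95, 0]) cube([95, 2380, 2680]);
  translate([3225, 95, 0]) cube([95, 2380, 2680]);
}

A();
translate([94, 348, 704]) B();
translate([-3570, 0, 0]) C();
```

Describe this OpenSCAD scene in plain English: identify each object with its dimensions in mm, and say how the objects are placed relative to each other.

A is a rectangular dining table. The top is 825×713×39 mm with its upper surface at z = 704 mm. It stands on four 88×88 mm square legs, each inset 47 mm from the nearest pair of top edges, running from the floor to the underside of the top.

B is a rectangular picture frame lying in the x–z plane (depth along y). The opening is 547 mm wide (x) by 517 mm tall (z), surrounded by a border 45 mm wide on all four sides. The frame is 17 mm deep and is made of two full-height vertical stiles with two horizontal rails fitted between them.

C is a box-shaped house frame (walls only): outside footprint 3320×2570 mm, wall height 2680 mm, wall thickness 95 mm. The two y-facing walls run the full x-width; the two x-facing walls fit between the inner faces of the y-facing walls.

The picture frame is on top of the table, centred. The house frame is on the floor beside the table on its −x side.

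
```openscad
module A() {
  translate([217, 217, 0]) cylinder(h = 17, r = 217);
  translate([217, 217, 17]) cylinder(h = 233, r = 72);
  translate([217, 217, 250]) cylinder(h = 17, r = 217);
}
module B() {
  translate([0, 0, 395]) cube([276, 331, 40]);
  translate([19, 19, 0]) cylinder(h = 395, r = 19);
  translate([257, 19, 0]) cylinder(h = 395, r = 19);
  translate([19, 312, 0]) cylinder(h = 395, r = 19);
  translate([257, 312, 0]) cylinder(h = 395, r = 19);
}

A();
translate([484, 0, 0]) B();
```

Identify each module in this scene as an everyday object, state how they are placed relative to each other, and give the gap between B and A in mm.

A is a spool. B is a stool. The stool is on the floor beside the spool on its +x side. The gap between the stool and the spool is 50 mm.

The stool's nearest face is 50 mm from the spool's +x face.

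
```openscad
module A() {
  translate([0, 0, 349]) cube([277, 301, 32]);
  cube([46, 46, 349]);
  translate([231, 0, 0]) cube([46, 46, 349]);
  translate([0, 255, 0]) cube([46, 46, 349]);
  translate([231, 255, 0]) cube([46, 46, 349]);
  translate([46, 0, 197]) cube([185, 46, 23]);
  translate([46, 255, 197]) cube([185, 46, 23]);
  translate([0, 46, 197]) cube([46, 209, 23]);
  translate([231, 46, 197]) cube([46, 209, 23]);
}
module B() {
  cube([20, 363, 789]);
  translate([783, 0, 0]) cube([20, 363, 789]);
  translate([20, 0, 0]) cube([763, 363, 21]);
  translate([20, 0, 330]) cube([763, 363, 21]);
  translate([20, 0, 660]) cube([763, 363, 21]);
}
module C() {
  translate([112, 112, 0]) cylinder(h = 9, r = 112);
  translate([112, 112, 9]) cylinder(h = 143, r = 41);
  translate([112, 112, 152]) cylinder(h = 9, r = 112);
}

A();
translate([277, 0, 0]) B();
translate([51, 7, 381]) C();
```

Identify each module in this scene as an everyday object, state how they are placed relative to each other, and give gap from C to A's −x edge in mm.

A is a stool. B is a bookshelf. C is a spool. The bookshelf is against the stool's +x side, with their −y faces flush. The spool is on top of the stool. The gap from the spool to the stool's −x edge is 51 mm.

The spool's min-x is at 51; the stool's min-x is 0; gap = 51 mm.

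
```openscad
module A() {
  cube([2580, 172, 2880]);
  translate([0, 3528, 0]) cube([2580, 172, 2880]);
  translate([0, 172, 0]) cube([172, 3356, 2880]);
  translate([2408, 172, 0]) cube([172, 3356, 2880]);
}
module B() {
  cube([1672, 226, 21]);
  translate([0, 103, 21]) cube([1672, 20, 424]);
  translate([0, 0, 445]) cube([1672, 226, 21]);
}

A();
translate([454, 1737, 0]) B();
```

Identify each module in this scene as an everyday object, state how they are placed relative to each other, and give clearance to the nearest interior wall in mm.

Clearances: x = 282, y = 1565; minimum 282 mm.

A is a house frame. B is an I-beam. The I-beam sits inside the house frame, centred. The clearance to the nearest interior wall is 282 mm.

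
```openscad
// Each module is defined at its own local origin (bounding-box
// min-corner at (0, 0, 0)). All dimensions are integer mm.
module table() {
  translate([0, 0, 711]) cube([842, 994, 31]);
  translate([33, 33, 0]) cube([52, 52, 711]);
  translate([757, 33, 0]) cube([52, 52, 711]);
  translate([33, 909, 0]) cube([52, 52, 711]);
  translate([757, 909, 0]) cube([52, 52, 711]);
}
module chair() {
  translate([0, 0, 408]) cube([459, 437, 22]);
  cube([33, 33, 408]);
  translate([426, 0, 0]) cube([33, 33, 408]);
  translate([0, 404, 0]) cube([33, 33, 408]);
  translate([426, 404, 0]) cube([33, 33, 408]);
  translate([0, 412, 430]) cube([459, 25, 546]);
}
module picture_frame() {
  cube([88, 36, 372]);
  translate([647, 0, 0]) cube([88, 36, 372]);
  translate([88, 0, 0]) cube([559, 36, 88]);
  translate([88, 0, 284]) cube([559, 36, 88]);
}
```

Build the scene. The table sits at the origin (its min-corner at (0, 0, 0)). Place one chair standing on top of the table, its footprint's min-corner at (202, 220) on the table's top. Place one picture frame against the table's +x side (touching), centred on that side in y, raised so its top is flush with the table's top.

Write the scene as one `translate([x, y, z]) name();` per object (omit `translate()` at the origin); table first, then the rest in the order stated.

table();
translate([202, 220, 742]) chair();
translate([842, 479, 370]) picture_frame();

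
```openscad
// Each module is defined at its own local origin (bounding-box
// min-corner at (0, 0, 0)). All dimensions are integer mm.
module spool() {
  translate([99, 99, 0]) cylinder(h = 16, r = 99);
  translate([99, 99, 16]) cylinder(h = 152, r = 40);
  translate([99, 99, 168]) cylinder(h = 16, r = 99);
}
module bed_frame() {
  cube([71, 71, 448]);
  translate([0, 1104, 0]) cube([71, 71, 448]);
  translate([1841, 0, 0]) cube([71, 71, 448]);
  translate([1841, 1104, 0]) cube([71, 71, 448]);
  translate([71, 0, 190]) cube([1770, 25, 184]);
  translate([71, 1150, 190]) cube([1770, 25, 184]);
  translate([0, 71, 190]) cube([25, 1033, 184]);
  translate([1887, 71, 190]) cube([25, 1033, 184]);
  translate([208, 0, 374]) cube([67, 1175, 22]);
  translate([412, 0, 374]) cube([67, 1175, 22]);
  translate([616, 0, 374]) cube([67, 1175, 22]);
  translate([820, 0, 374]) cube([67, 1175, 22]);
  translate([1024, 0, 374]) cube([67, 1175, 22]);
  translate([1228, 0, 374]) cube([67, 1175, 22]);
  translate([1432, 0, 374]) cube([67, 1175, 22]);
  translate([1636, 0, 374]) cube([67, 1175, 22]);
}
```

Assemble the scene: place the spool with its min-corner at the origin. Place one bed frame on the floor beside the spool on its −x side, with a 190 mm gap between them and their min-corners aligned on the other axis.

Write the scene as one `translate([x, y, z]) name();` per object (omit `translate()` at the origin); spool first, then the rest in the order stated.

spool();
translate([-2102, 0, 0]) bed_frame();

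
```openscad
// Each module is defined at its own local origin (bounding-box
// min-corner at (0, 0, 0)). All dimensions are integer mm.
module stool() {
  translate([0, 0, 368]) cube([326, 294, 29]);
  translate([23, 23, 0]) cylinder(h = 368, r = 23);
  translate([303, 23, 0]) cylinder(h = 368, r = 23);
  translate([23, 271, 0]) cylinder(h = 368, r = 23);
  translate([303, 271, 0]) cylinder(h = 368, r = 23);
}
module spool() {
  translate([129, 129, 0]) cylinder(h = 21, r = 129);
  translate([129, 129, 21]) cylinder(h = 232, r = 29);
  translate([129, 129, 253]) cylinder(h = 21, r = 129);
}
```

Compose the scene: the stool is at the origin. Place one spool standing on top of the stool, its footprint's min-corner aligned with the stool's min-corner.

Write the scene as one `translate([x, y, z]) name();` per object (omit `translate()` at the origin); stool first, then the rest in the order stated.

stool();
translate([0, 0, 397]) spool();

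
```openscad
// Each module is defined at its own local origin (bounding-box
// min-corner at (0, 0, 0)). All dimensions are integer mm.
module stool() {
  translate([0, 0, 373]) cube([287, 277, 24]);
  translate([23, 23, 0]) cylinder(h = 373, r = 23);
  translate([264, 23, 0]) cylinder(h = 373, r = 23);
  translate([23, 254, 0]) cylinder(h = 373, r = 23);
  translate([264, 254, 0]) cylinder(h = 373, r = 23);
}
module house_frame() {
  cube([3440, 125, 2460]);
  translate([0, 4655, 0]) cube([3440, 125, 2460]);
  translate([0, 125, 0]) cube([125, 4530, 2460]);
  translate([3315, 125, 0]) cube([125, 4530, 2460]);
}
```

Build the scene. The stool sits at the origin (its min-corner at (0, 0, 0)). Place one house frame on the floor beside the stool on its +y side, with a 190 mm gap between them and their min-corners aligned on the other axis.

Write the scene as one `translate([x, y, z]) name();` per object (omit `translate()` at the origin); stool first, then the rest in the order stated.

stool();
translate([0, 467, 0]) house_frame();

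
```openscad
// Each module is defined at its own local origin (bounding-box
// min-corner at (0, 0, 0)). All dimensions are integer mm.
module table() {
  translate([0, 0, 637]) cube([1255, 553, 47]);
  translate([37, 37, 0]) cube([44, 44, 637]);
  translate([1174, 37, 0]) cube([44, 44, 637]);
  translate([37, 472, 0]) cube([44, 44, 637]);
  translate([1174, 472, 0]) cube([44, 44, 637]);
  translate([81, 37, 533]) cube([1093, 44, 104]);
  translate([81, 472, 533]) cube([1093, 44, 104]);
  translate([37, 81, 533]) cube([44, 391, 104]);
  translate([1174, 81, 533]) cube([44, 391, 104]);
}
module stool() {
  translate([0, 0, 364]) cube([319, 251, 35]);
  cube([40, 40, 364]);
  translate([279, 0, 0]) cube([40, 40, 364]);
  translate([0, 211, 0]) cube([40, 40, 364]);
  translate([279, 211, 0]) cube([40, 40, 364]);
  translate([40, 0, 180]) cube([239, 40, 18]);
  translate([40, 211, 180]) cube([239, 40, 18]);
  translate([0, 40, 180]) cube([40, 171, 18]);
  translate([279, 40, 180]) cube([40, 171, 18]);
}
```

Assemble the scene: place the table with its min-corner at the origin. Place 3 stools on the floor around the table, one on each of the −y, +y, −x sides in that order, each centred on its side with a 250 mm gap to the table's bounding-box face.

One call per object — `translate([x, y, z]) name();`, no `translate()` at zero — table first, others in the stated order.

table();
translate([468, -501, 0]) stool();
translate([468, 803, 0]) stool();
translate([-569, 151, 0]) stool();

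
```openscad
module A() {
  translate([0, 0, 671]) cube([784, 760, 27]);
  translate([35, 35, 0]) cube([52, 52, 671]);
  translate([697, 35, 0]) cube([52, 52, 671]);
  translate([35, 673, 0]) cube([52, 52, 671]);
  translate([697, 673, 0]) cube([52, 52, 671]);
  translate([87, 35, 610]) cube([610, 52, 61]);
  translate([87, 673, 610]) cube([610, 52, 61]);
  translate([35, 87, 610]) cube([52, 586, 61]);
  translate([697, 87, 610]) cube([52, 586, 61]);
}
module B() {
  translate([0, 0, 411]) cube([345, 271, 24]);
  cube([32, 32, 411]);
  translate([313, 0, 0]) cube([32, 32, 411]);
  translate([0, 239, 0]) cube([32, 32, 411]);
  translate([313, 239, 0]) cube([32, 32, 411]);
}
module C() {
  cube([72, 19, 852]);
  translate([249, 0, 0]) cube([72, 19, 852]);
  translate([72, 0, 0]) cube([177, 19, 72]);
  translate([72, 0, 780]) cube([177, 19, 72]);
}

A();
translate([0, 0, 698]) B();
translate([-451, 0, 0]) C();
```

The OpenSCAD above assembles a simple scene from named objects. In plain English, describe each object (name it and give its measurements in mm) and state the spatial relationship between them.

A is a rectangular dining table. The top is 784×760×27 mm with its upper surface at z = 698 mm. It stands on four 52×52 mm square legs, each inset 35 mm from the nearest pair of top edges, running from the floor to the underside of the top. Four apron rails, 52 mm thick and 61 mm tall, run between adjacent legs with their top edges flush with the underside of the top and their outer faces flush with the legs' outer faces.

B is a four-legged stool. The seat is a 345×271×24 mm slab whose top surface is at z = 435 mm; four square legs, each 32×32 mm in cross-section, run from the floor (z = 0) to the underside of the seat, each flush with a corner of the seat.

C is a rectangular picture frame lying in the x–z plane (depth along y). The opening is 177 mm wide (x) by 708 mm tall (z), surrounded by a border 72 mm wide on all four sides. The frame is 19 mm deep and is made of two full-height vertical stiles with two horizontal rails fitted between them.

The stool is on top of the table. The picture frame is on the floor beside the table on its −x side.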